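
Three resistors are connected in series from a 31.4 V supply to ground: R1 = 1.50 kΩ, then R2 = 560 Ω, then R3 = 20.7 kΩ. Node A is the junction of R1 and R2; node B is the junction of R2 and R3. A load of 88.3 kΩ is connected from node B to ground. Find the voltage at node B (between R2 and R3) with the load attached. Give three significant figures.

V ≈ 28.0 V

At node B, R3 is in parallel with the load: R3‖R_L = 16770 Ω.
Below node A the resistance is R2 + (R3‖R_L) = 17330 Ω, so V_A = 31.4 × 17330/18830 = 28.90 V.
Then V_B = V_A × (R3‖R_L)/(R2 + R3‖R_L) = 28.90 × 16770/17330 = 28.0 V.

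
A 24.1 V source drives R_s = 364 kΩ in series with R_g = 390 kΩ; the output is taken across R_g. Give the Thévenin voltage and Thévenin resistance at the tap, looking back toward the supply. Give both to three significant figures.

V_th = 12.5 V, R_th = 188 kΩ

V_th is the open-circuit tap voltage: 24.1 × 390/(364 + 390) = 12.5 V.
With the supply zeroed, R_s and R_g appear in parallel from the tap: R_th = R_s‖R_g = (364 × 390)/754.0 = 188 kΩ.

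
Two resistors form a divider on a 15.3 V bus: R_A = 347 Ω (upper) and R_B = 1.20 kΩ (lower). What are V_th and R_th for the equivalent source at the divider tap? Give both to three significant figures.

V_th is the open-circuit tap voltage: 15.3 × 1200/(347 + 1200) = 11.9 V.
With the supply zeroed, R_A and R_B appear in parallel from the tap: R_th = R_A‖R_B = (347 × 1200)/1547 = 269 Ω.

V_th = 11.9 V, R_th = 269 Ω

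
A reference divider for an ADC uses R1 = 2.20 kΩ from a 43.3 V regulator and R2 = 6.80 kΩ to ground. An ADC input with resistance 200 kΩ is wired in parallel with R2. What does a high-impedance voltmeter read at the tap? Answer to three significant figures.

The load sits in parallel with R2: R2‖R_L = (6.80 × 200) / (6.80 + 200) = 6.576 kΩ.
V_out = 43.3 × 6.576 / (2.20 + 6.576) = 43.3 × 6.576/8.776 = 32.4 V.

V_out ≈ 32.4 V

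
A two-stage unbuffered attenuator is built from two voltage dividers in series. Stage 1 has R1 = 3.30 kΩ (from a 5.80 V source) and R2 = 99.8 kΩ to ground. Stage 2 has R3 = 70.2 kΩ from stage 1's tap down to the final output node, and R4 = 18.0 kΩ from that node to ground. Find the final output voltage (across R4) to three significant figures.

V_out ≈ 1.11 V

Stage 2 presents R3+R4 = 88.20 kΩ as a load on stage 1's tap.
Stage 1's lower leg becomes R2‖(R3+R4) = 46.82 kΩ, so V_mid = 5.80 × 46.82/50.12 = 5.418 V.
Stage 2 is itself unloaded: V_out = V_mid × R4/(R3+R4) = 5.418 × 18.0/88.20 = 1.11 V.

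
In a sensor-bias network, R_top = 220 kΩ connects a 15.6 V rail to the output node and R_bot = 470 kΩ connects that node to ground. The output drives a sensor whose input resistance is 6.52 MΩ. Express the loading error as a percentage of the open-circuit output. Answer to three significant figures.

2.25 %

The divider's output (Thévenin) resistance is R_top‖R_bot = 149.9 kΩ.
Fractional drop under load = R_th/(R_th + R_L) = 149.9 / (149.9 + 6520) = 0.02247.
So the output falls by 2.25 %.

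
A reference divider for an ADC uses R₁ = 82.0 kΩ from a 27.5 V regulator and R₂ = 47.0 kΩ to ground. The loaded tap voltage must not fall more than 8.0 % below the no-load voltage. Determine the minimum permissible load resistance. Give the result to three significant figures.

R_L(min) ≈ 344 kΩ

Output resistance R_th = R₁‖R₂ = (82.0 × 47.0)/129.0 = 29.88 kΩ.
The fractional drop is R_th/(R_th + R_L); requiring this ≤ 0.0800 gives R_L ≥ R_th(1/0.0800 − 1) = 29.88 × 11.50 = 344 kΩ.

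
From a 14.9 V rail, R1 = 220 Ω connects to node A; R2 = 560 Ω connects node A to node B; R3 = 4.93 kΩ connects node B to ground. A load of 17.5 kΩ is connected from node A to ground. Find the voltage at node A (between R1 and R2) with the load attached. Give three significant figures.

V ≈ 14.2 V

Below node A the series string R2+R3 = 5490 Ω sits in parallel with the 17500 Ω load: 4179 Ω.
V_A = 14.9 × 4179/(220 + 4179) = 14.2 V.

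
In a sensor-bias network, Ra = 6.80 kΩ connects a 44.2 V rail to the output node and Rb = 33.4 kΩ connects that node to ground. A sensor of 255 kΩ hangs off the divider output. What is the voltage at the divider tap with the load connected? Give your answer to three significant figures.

V_out ≈ 35.9 V

The load sits in parallel with Rb: Rb‖R_L = (33.4 × 255) / (33.4 + 255) = 29.53 kΩ.
V_out = 44.2 × 29.53 / (6.80 + 29.53) = 44.2 × 29.53/36.33 = 35.9 V.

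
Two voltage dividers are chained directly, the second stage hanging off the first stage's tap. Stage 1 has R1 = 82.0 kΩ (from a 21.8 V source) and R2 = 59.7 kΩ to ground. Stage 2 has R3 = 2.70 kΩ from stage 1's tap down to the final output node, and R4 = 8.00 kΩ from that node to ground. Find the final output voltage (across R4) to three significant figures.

Stage 2 presents R3+R4 = 10.70 kΩ as a load on stage 1's tap.
Stage 1's lower leg becomes R2‖(R3+R4) = 9.074 kΩ, so V_mid = 21.8 × 9.074/91.07 = 2.172 V.
Stage 2 is itself unloaded: V_out = V_mid × R4/(R3+R4) = 2.172 × 8.00/10.70 = 1.62 V.

V_out ≈ 1.62 V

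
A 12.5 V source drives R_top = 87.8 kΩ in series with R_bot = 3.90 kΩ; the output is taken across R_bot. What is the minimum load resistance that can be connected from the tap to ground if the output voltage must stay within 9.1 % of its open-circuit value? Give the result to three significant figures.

Output resistance R_th = R_top‖R_bot = (87.8 × 3.90)/91.70 = 3.734 kΩ.
The fractional drop is R_th/(R_th + R_L); requiring this ≤ 0.0910 gives R_L ≥ R_th(1/0.0910 − 1) = 3.734 × 9.989 = 37.3 kΩ.

R_L(min) ≈ 37.3 kΩ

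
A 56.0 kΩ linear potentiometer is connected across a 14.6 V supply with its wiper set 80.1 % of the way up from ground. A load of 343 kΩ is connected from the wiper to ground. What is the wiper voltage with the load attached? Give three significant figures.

V ≈ 11.4 V

The wiper splits the pot into (1−α)R = 11.14 kΩ above and αR = 44.86 kΩ below.
Lower section ‖ load = 39.67 kΩ.
V_wiper = 14.6 × 39.67/(11.14 + 39.67) = 11.4 V.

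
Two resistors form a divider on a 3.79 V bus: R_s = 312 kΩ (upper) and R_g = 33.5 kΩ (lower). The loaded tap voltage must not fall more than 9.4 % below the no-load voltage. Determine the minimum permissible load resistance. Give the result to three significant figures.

R_L(min) ≈ 292 kΩ

Output resistance R_th = R_s‖R_g = (312 × 33.5)/345.5 = 30.25 kΩ.
The fractional drop is R_th/(R_th + R_L); requiring this ≤ 0.0940 gives R_L ≥ R_th(1/0.0940 − 1) = 30.25 × 9.638 = 292 kΩ.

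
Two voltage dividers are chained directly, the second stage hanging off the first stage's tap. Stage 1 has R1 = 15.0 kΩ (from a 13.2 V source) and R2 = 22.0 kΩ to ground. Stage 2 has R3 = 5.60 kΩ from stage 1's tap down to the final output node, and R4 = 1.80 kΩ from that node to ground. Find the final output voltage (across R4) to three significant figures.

V_out ≈ 0.866 V

Stage 2 presents R3+R4 = 7.400 kΩ as a load on stage 1's tap.
Stage 1's lower leg becomes R2‖(R3+R4) = 5.537 kΩ, so V_mid = 13.2 × 5.537/20.54 = 3.559 V.
Stage 2 is itself unloaded: V_out = V_mid × R4/(R3+R4) = 3.559 × 1.80/7.400 = 0.866 V.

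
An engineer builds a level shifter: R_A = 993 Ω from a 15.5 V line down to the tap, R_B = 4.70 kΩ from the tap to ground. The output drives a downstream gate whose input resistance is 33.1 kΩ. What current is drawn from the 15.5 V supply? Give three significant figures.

I ≈ 3.03 mA

R_B‖R_L = 4116 Ω, so the source sees R_A + R_B‖R_L = 5109 Ω.
I = 15.5 V / 5109 Ω = 3.03 mA.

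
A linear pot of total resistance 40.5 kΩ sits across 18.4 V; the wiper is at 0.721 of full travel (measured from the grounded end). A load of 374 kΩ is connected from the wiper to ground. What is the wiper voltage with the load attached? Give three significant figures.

V ≈ 13.0 V

The wiper splits the pot into (1−α)R = 11.30 kΩ above and αR = 29.20 kΩ below.
Lower section ‖ load = 27.09 kΩ.
V_wiper = 18.4 × 27.09/(11.30 + 27.09) = 13.0 V.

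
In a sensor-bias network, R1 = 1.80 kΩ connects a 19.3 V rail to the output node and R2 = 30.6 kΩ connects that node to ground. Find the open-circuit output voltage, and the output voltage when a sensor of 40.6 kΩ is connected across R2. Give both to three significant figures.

Open-circuit: V = 19.3 × 30.6/(1.80 + 30.6) = 18.2 V.
With the load, R2 becomes R2‖R_L = 17.45 kΩ, so V = 19.3 × 17.45/19.25 = 17.5 V.

Unloaded: 18.2 V; loaded: 17.5 V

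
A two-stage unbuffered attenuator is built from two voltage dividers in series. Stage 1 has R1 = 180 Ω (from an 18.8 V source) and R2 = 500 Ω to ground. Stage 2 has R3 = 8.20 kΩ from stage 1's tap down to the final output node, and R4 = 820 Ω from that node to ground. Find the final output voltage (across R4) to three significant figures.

Stage 2 presents R3+R4 = 9020 Ω as a load on stage 1's tap.
Stage 1's lower leg becomes R2‖(R3+R4) = 473.7 Ω, so V_mid = 18.8 × 473.7/653.7 = 13.62 V.
Stage 2 is itself unloaded: V_out = V_mid × R4/(R3+R4) = 13.62 × 820/9020 = 1.24 V.

V_out ≈ 1.24 V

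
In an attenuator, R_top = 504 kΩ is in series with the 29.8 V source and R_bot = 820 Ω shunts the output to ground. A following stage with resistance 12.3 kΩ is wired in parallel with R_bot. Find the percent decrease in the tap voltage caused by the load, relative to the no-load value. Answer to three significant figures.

The divider's output (Thévenin) resistance is R_top‖R_bot = 818.7 Ω.
Fractional drop under load = R_th/(R_th + R_L) = 818.7 / (818.7 + 12300) = 0.06240.
So the output falls by 6.24 %.

6.24 %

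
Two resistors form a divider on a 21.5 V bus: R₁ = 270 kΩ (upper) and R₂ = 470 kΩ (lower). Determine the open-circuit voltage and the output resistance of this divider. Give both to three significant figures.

V_th is the open-circuit tap voltage: 21.5 × 470/(270 + 470) = 13.7 V.
With the supply zeroed, R₁ and R₂ appear in parallel from the tap: R_th = R₁‖R₂ = (270 × 470)/740.0 = 171 kΩ.

V_th = 13.7 V, R_th = 171 kΩ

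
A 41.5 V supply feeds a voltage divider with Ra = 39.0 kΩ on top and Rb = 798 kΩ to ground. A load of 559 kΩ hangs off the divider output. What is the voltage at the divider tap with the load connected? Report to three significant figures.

V_out ≈ 37.1 V

The load sits in parallel with Rb: Rb‖R_L = (798 × 559) / (798 + 559) = 328.7 kΩ.
V_out = 41.5 × 328.7 / (39.0 + 328.7) = 41.5 × 328.7/367.7 = 37.1 V.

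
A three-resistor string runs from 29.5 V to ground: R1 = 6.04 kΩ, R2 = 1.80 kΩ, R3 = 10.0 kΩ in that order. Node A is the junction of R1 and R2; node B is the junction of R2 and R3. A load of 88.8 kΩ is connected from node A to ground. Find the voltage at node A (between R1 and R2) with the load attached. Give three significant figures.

V ≈ 18.7 V

Below node A the series string R2+R3 = 11.80 kΩ sits in parallel with the 88.8 kΩ load: 10.42 kΩ.
V_A = 29.5 × 10.42/(6.04 + 10.42) = 18.7 V.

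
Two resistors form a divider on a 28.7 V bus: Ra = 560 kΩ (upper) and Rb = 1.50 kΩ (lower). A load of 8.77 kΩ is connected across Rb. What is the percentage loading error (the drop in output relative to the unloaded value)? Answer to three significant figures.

The divider's output (Thévenin) resistance is Ra‖Rb = 1.496 kΩ.
Fractional drop under load = R_th/(R_th + R_L) = 1.496 / (1.496 + 8.77) = 0.1457.
So the output falls by 14.6 %.

14.6 %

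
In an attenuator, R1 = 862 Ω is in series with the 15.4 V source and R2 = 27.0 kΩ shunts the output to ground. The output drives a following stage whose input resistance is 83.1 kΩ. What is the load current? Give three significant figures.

R2‖R_L = 20380 Ω; V_out = 15.4 × 20380/21240 = 14.78 V.
I_L = V_out / R_L = 14.78 / 83.1 kΩ = 0.178 mA.

I_L ≈ 0.178 mA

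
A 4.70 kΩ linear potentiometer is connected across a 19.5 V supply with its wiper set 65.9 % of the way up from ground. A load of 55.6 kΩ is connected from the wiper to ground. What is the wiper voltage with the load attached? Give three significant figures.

The wiper splits the pot into (1−α)R = 1.603 kΩ above and αR = 3.097 kΩ below.
Lower section ‖ load = 2.934 kΩ.
V_wiper = 19.5 × 2.934/(1.603 + 2.934) = 12.6 V.

V ≈ 12.6 V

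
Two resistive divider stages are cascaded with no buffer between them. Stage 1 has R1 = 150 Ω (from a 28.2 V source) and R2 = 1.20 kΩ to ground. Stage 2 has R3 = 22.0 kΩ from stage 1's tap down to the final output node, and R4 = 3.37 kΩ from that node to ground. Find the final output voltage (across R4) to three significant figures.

Stage 2 presents R3+R4 = 25370 Ω as a load on stage 1's tap.
Stage 1's lower leg becomes R2‖(R3+R4) = 1146 Ω, so V_mid = 28.2 × 1146/1296 = 24.94 V.
Stage 2 is itself unloaded: V_out = V_mid × R4/(R3+R4) = 24.94 × 3370/25370 = 3.31 V.

V_out ≈ 3.31 V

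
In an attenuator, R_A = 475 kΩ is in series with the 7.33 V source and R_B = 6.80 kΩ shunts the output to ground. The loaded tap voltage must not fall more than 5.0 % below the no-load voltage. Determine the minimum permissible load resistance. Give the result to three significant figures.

R_L(min) ≈ 127 kΩ

Output resistance R_th = R_A‖R_B = (475 × 6.80)/481.8 = 6.704 kΩ.
The fractional drop is R_th/(R_th + R_L); requiring this ≤ 0.0500 gives R_L ≥ R_th(1/0.0500 − 1) = 6.704 × 19.00 = 127 kΩ.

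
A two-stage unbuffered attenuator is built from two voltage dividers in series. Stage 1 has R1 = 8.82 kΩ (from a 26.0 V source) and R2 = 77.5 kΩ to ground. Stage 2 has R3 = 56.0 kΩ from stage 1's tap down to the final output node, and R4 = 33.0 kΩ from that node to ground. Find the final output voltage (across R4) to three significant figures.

V_out ≈ 7.95 V

Stage 2 presents R3+R4 = 89.00 kΩ as a load on stage 1's tap.
Stage 1's lower leg becomes R2‖(R3+R4) = 41.43 kΩ, so V_mid = 26.0 × 41.43/50.25 = 21.44 V.
Stage 2 is itself unloaded: V_out = V_mid × R4/(R3+R4) = 21.44 × 33.0/89.00 = 7.95 V.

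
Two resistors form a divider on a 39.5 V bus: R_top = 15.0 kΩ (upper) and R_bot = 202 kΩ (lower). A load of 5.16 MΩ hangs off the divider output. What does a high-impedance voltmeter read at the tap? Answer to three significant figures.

The load sits in parallel with R_bot: R_bot‖R_L = (202 × 5160) / (202 + 5160) = 194.4 kΩ.
V_out = 39.5 × 194.4 / (15.0 + 194.4) = 39.5 × 194.4/209.4 = 36.7 V.
(Unloaded it would have been 36.8 V.)

V_out ≈ 36.7 V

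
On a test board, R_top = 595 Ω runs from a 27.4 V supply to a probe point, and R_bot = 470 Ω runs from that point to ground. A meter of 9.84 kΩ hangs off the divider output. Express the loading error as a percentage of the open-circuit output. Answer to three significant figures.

The divider's output (Thévenin) resistance is R_top‖R_bot = 262.6 Ω.
Fractional drop under load = R_th/(R_th + R_L) = 262.6 / (262.6 + 9840) = 0.02599.
So the output falls by 2.60 %.

2.60 %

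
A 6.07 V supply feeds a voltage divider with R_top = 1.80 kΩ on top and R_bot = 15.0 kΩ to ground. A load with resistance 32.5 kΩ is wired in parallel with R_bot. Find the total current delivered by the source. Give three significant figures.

I ≈ 0.503 mA

R_bot‖R_L = 10.26 kΩ, so the source sees R_top + R_bot‖R_L = 12.06 kΩ.
I = 6.07 V / 12.06 kΩ = 0.503 mA.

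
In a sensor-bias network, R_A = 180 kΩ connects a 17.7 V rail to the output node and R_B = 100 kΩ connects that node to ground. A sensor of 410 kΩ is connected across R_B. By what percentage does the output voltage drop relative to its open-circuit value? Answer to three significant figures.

13.6 %

The divider's output (Thévenin) resistance is R_A‖R_B = 64.29 kΩ.
Fractional drop under load = R_th/(R_th + R_L) = 64.29 / (64.29 + 410) = 0.1355.
So the output falls by 13.6 %.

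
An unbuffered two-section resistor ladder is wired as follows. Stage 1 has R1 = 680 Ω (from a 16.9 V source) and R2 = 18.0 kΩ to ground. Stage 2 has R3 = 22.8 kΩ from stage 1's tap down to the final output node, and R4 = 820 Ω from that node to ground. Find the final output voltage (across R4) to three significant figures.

V_out ≈ 0.550 V

Stage 2 presents R3+R4 = 23620 Ω as a load on stage 1's tap.
Stage 1's lower leg becomes R2‖(R3+R4) = 10220 Ω, so V_mid = 16.9 × 10220/10900 = 15.85 V.
Stage 2 is itself unloaded: V_out = V_mid × R4/(R3+R4) = 15.85 × 820/23620 = 0.550 V.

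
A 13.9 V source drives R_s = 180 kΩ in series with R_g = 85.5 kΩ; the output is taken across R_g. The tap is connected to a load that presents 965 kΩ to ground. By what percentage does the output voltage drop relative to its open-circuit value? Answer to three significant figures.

5.67 %

The divider's output (Thévenin) resistance is R_s‖R_g = 57.97 kΩ.
Fractional drop under load = R_th/(R_th + R_L) = 57.97 / (57.97 + 965) = 0.05666.
So the output falls by 5.67 %.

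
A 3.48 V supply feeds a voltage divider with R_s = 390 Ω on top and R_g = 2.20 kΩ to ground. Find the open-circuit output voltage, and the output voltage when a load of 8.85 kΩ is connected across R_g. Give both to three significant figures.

Unloaded: 2.96 V; loaded: 2.85 V

Open-circuit: V = 3.48 × 2200/(390 + 2200) = 2.96 V.
With the load, R_g becomes R_g‖R_L = 1762 Ω, so V = 3.48 × 1762/2152 = 2.85 V.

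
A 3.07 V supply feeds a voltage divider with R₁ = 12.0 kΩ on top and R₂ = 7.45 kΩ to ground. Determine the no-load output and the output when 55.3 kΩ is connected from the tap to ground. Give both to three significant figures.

Unloaded: 1.18 V; loaded: 1.09 V

Open-circuit: V = 3.07 × 7.45/(12.0 + 7.45) = 1.18 V.
With the load, R₂ becomes R₂‖R_L = 6.565 kΩ, so V = 3.07 × 6.565/18.57 = 1.09 V.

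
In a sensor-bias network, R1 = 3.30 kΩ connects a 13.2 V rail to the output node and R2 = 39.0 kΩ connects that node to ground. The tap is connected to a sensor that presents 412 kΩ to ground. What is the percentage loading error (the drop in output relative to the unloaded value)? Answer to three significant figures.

0.733 %

The divider's output (Thévenin) resistance is R1‖R2 = 3.043 kΩ.
Fractional drop under load = R_th/(R_th + R_L) = 3.043 / (3.043 + 412) = 0.007331.
So the output falls by 0.733 %.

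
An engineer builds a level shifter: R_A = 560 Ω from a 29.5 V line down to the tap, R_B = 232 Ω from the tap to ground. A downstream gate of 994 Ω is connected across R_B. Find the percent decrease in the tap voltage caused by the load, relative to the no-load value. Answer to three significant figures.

14.2 %

The divider's output (Thévenin) resistance is R_A‖R_B = 164.0 Ω.
Fractional drop under load = R_th/(R_th + R_L) = 164.0 / (164.0 + 994) = 0.1417.
So the output falls by 14.2 %.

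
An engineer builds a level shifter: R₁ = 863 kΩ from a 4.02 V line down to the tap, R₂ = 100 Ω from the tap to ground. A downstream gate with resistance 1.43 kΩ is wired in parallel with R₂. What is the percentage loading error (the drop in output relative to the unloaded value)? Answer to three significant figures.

6.54 %

The divider's output (Thévenin) resistance is R₁‖R₂ = 99.99 Ω.
Fractional drop under load = R_th/(R_th + R_L) = 99.99 / (99.99 + 1430) = 0.06535.
So the output falls by 6.54 %.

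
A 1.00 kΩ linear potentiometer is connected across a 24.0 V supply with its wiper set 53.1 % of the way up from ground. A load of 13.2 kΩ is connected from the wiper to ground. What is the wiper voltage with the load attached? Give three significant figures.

The wiper splits the pot into (1−α)R = 469.0 Ω above and αR = 531.0 Ω below.
Lower section ‖ load = 510.5 Ω.
V_wiper = 24.0 × 510.5/(469.0 + 510.5) = 12.5 V.

V ≈ 12.5 V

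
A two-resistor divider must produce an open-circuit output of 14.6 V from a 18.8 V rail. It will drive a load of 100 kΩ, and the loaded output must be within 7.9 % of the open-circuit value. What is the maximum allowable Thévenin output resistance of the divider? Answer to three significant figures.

Loading drop = R_th/(R_th + R_L) ≤ 0.0790, so R_th ≤ R_L · ε/(1−ε) = 100 kΩ × 0.0790/0.9210 = 8.58 kΩ.

R_th ≤ 8.58 kΩ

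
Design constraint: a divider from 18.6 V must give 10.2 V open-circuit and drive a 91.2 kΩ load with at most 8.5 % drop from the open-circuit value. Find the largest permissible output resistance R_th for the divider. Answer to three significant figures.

Loading drop = R_th/(R_th + R_L) ≤ 0.0850, so R_th ≤ R_L · ε/(1−ε) = 91.2 kΩ × 0.0850/0.9150 = 8.47 kΩ.
(Any R1, R2 with R2/(R1+R2) = 0.548 and R1‖R2 ≤ 8.47 kΩ will meet the spec.)

R_th ≤ 8.47 kΩ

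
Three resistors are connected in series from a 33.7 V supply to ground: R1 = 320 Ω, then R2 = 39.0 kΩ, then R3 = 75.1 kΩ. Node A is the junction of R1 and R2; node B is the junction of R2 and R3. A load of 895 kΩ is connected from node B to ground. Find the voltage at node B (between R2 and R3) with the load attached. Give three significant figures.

V ≈ 21.5 V

At node B, R3 is in parallel with the load: R3‖R_L = 69290 Ω.
Below node A the resistance is R2 + (R3‖R_L) = 108300 Ω, so V_A = 33.7 × 108300/108600 = 33.60 V.
Then V_B = V_A × (R3‖R_L)/(R2 + R3‖R_L) = 33.60 × 69290/108300 = 21.5 V.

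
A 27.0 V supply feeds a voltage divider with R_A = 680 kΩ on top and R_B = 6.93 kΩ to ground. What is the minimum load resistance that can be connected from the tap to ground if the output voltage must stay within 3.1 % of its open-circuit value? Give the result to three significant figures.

Output resistance R_th = R_A‖R_B = (680 × 6.93)/686.9 = 6.860 kΩ.
The fractional drop is R_th/(R_th + R_L); requiring this ≤ 0.0310 gives R_L ≥ R_th(1/0.0310 − 1) = 6.860 × 31.26 = 214 kΩ.

R_L(min) ≈ 214 kΩ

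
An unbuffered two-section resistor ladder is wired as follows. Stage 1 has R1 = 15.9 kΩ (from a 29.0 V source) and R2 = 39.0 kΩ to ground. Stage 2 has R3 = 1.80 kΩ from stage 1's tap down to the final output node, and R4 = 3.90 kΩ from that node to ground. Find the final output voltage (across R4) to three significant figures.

Stage 2 presents R3+R4 = 5.700 kΩ as a load on stage 1's tap.
Stage 1's lower leg becomes R2‖(R3+R4) = 4.973 kΩ, so V_mid = 29.0 × 4.973/20.87 = 6.909 V.
Stage 2 is itself unloaded: V_out = V_mid × R4/(R3+R4) = 6.909 × 3.90/5.700 = 4.73 V.

V_out ≈ 4.73 V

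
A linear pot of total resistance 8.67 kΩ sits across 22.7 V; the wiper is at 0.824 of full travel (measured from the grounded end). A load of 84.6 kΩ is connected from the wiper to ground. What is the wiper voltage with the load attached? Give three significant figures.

V ≈ 18.4 V

The wiper splits the pot into (1−α)R = 1.526 kΩ above and αR = 7.144 kΩ below.
Lower section ‖ load = 6.588 kΩ.
V_wiper = 22.7 × 6.588/(1.526 + 6.588) = 18.4 V.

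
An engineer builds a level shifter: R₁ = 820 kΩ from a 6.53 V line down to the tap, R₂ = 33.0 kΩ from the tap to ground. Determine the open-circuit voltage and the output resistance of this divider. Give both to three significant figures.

V_th = 0.253 V, R_th = 31.7 kΩ

V_th is the open-circuit tap voltage: 6.53 × 33.0/(820 + 33.0) = 0.253 V.
With the supply zeroed, R₁ and R₂ appear in parallel from the tap: R_th = R₁‖R₂ = (820 × 33.0)/853.0 = 31.7 kΩ.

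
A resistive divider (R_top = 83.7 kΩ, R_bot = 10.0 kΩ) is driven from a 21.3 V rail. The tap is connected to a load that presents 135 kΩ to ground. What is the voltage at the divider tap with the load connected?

V_out ≈ 2.13 V

The load sits in parallel with R_bot: R_bot‖R_L = (10.0 × 135) / (10.0 + 135) = 9.310 kΩ.
V_out = 21.3 × 9.310 / (83.7 + 9.310) = 21.3 × 9.310/93.01 = 2.13 V.
(Unloaded it would have been 2.27 V.)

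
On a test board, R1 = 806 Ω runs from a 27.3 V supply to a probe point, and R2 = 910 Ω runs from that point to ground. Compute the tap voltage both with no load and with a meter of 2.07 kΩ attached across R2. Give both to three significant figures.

Unloaded: 14.5 V; loaded: 12.0 V

Open-circuit: V = 27.3 × 910/(806 + 910) = 14.5 V.
With the load, R2 becomes R2‖R_L = 632.1 Ω, so V = 27.3 × 632.1/1438 = 12.0 V.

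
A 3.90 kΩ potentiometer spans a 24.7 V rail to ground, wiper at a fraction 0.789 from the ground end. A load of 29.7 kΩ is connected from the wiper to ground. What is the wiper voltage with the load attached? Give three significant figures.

The wiper splits the pot into (1−α)R = 822.9 Ω above and αR = 3077 Ω below.
Lower section ‖ load = 2788 Ω.
V_wiper = 24.7 × 2788/(822.9 + 2788) = 19.1 V.

V ≈ 19.1 V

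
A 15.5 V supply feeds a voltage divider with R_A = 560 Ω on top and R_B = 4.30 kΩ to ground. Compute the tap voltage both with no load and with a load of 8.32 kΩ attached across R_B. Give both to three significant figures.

Open-circuit: V = 15.5 × 4300/(560 + 4300) = 13.7 V.
With the load, R_B becomes R_B‖R_L = 2835 Ω, so V = 15.5 × 2835/3395 = 12.9 V.

Unloaded: 13.7 V; loaded: 12.9 V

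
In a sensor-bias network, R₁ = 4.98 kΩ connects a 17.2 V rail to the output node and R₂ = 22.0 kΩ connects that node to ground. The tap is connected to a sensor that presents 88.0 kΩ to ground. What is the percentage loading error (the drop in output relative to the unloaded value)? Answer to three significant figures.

The divider's output (Thévenin) resistance is R₁‖R₂ = 4.061 kΩ.
Fractional drop under load = R_th/(R_th + R_L) = 4.061 / (4.061 + 88.0) = 0.04411.
So the output falls by 4.41 %.

4.41 %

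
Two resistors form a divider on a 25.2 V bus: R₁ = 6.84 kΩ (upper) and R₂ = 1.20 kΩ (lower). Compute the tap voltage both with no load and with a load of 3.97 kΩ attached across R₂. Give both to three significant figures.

Unloaded: 3.76 V; loaded: 2.99 V

Open-circuit: V = 25.2 × 1.20/(6.84 + 1.20) = 3.76 V.
With the load, R₂ becomes R₂‖R_L = 0.9215 kΩ, so V = 25.2 × 0.9215/7.761 = 2.99 V.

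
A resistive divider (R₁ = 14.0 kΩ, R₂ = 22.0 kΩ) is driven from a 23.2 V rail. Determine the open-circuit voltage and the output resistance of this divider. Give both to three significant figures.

V_th is the open-circuit tap voltage: 23.2 × 22.0/(14.0 + 22.0) = 14.2 V.
With the supply zeroed, R₁ and R₂ appear in parallel from the tap: R_th = R₁‖R₂ = (14.0 × 22.0)/36.00 = 8.56 kΩ.

V_th = 14.2 V, R_th = 8.56 kΩ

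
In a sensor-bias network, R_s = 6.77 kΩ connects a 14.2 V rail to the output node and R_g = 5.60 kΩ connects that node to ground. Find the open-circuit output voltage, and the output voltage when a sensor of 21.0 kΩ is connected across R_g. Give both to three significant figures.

Open-circuit: V = 14.2 × 5.60/(6.77 + 5.60) = 6.43 V.
With the load, R_g becomes R_g‖R_L = 4.421 kΩ, so V = 14.2 × 4.421/11.19 = 5.61 V.

Unloaded: 6.43 V; loaded: 5.61 V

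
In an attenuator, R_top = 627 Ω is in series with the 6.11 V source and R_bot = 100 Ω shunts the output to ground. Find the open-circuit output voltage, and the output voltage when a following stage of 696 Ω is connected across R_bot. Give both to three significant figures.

Open-circuit: V = 6.11 × 100/(627 + 100) = 0.840 V.
With the load, R_bot becomes R_bot‖R_L = 87.44 Ω, so V = 6.11 × 87.44/714.4 = 0.748 V.

Unloaded: 0.840 V; loaded: 0.748 V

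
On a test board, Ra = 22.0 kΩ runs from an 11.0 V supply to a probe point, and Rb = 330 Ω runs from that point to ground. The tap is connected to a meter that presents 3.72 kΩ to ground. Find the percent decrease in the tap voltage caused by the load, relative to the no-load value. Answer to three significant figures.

8.04 %

Unloaded V = 11.0 × 330/22330 = 0.16256 V.
Loaded: Rb‖R_L = 303.1 Ω, giving V = 11.0 × 303.1/22300 = 0.14950 V.
Drop = (0.16256 − 0.14950) / 0.16256 = 8.04 %.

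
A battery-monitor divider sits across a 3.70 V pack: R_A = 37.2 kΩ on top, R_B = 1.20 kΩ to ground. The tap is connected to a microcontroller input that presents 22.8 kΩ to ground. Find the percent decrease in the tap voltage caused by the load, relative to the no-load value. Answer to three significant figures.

The divider's output (Thévenin) resistance is R_A‖R_B = 1.163 kΩ.
Fractional drop under load = R_th/(R_th + R_L) = 1.163 / (1.163 + 22.8) = 0.04851.
So the output falls by 4.85 %.

4.85 %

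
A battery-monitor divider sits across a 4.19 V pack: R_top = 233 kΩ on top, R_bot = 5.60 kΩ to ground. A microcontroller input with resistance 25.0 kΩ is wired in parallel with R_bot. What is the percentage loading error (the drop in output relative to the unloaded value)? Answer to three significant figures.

17.9 %

Unloaded V = 4.19 × 5.60/238.6 = 0.09834 V.
Loaded: R_bot‖R_L = 4.575 kΩ, giving V = 4.19 × 4.575/237.6 = 0.08069 V.
Drop = (0.09834 − 0.08069) / 0.09834 = 17.9 %.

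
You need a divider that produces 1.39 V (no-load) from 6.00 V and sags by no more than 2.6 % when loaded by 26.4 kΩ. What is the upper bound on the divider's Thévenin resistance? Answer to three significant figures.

Loading drop = R_th/(R_th + R_L) ≤ 0.0260, so R_th ≤ R_L · ε/(1−ε) = 26.4 kΩ × 0.0260/0.9740 = 705 Ω.
(Any R1, R2 with R2/(R1+R2) = 0.232 and R1‖R2 ≤ 705 Ω will meet the spec.)

R_th ≤ 705 Ω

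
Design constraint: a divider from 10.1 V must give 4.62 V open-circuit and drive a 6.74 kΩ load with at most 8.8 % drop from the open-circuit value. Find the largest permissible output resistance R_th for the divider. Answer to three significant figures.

R_th ≤ 650 Ω

Loading drop = R_th/(R_th + R_L) ≤ 0.0880, so R_th ≤ R_L · ε/(1−ε) = 6.74 kΩ × 0.0880/0.9120 = 650 Ω.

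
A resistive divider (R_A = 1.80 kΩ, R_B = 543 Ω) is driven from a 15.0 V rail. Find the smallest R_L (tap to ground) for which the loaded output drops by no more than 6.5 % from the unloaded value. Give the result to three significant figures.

Output resistance R_th = R_A‖R_B = (1800 × 543)/2343 = 417.2 Ω.
The fractional drop is R_th/(R_th + R_L); requiring this ≤ 0.0650 gives R_L ≥ R_th(1/0.0650 − 1) = 417.2 × 14.38 = 6.00 kΩ.

R_L(min) ≈ 6.00 kΩ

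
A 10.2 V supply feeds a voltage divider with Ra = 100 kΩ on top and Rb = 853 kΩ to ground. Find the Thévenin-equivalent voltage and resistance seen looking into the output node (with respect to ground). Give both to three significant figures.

V_th = 9.13 V, R_th = 89.5 kΩ

V_th is the open-circuit tap voltage: 10.2 × 853/(100 + 853) = 9.13 V.
With the supply zeroed, Ra and Rb appear in parallel from the tap: R_th = Ra‖Rb = (100 × 853)/953.0 = 89.5 kΩ.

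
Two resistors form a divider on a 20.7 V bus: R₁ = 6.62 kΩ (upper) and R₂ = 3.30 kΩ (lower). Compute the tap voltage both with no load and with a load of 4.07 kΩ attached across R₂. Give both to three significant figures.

Unloaded: 6.89 V; loaded: 4.47 V

Open-circuit: V = 20.7 × 3.30/(6.62 + 3.30) = 6.89 V.
With the load, R₂ becomes R₂‖R_L = 1.822 kΩ, so V = 20.7 × 1.822/8.442 = 4.47 V.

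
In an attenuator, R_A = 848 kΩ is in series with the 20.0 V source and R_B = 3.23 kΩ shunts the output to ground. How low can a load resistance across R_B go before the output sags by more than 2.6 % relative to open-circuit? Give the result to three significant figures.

Output resistance R_th = R_A‖R_B = (848 × 3.23)/851.2 = 3.218 kΩ.
The fractional drop is R_th/(R_th + R_L); requiring this ≤ 0.0260 gives R_L ≥ R_th(1/0.0260 − 1) = 3.218 × 37.46 = 121 kΩ.

R_L(min) ≈ 121 kΩ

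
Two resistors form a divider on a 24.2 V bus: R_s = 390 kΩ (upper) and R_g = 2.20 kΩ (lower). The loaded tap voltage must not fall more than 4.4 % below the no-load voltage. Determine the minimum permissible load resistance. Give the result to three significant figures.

Output resistance R_th = R_s‖R_g = (390 × 2.20)/392.2 = 2.188 kΩ.
The fractional drop is R_th/(R_th + R_L); requiring this ≤ 0.0440 gives R_L ≥ R_th(1/0.0440 − 1) = 2.188 × 21.73 = 47.5 kΩ.

R_L(min) ≈ 47.5 kΩ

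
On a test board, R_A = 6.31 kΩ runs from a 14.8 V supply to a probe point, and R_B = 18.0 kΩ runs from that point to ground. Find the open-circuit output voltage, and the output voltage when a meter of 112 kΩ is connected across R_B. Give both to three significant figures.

Unloaded: 11.0 V; loaded: 10.5 V

Open-circuit: V = 14.8 × 18.0/(6.31 + 18.0) = 11.0 V.
With the load, R_B becomes R_B‖R_L = 15.51 kΩ, so V = 14.8 × 15.51/21.82 = 10.5 V.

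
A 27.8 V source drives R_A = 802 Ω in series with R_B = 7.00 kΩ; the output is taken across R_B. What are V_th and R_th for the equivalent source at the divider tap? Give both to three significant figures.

V_th = 24.9 V, R_th = 720 Ω

V_th is the open-circuit tap voltage: 27.8 × 7000/(802 + 7000) = 24.9 V.
With the supply zeroed, R_A and R_B appear in parallel from the tap: R_th = R_A‖R_B = (802 × 7000)/7802 = 720 Ω.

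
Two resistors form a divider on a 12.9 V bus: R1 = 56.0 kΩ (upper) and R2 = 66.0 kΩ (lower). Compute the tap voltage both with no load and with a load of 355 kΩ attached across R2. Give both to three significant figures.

Unloaded: 6.98 V; loaded: 6.43 V

Open-circuit: V = 12.9 × 66.0/(56.0 + 66.0) = 6.98 V.
With the load, R2 becomes R2‖R_L = 55.65 kΩ, so V = 12.9 × 55.65/111.7 = 6.43 V.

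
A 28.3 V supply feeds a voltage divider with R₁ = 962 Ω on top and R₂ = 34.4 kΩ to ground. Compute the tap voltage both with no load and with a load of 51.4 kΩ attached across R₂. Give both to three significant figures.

Unloaded: 27.5 V; loaded: 27.0 V

Open-circuit: V = 28.3 × 34400/(962 + 34400) = 27.5 V.
With the load, R₂ becomes R₂‖R_L = 20610 Ω, so V = 28.3 × 20610/21570 = 27.0 V.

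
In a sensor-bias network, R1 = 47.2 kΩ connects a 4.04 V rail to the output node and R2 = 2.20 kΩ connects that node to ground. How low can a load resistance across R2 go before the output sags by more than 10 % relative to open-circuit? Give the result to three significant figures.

R_L(min) ≈ 18.9 kΩ

Output resistance R_th = R1‖R2 = (47.2 × 2.20)/49.40 = 2.102 kΩ.
The fractional drop is R_th/(R_th + R_L); requiring this ≤ 0.100 gives R_L ≥ R_th(1/0.100 − 1) = 2.102 × 9.000 = 18.9 kΩ.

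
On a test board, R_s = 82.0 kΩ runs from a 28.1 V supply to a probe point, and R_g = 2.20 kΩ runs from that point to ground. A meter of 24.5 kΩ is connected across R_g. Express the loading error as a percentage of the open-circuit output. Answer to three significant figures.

The divider's output (Thévenin) resistance is R_s‖R_g = 2.143 kΩ.
Fractional drop under load = R_th/(R_th + R_L) = 2.143 / (2.143 + 24.5) = 0.08042.
So the output falls by 8.04 %.

8.04 %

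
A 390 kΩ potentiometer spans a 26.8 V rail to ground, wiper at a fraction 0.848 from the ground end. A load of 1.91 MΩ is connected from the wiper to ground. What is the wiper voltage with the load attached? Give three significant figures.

The wiper splits the pot into (1−α)R = 59.28 kΩ above and αR = 330.7 kΩ below.
Lower section ‖ load = 281.9 kΩ.
V_wiper = 26.8 × 281.9/(59.28 + 281.9) = 22.1 V.

V ≈ 22.1 V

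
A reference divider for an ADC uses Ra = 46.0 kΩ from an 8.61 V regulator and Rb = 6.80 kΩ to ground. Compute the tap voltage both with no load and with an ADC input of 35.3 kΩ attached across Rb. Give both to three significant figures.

Unloaded: 1.11 V; loaded: 0.950 V

Open-circuit: V = 8.61 × 6.80/(46.0 + 6.80) = 1.11 V.
With the load, Rb becomes Rb‖R_L = 5.702 kΩ, so V = 8.61 × 5.702/51.70 = 0.950 V.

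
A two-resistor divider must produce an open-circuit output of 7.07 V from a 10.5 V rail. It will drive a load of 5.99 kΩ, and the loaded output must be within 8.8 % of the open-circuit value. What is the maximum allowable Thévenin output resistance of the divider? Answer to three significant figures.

Loading drop = R_th/(R_th + R_L) ≤ 0.0880, so R_th ≤ R_L · ε/(1−ε) = 5.99 kΩ × 0.0880/0.9120 = 578 Ω.
(Any R1, R2 with R2/(R1+R2) = 0.673 and R1‖R2 ≤ 578 Ω will meet the spec.)

R_th ≤ 578 Ω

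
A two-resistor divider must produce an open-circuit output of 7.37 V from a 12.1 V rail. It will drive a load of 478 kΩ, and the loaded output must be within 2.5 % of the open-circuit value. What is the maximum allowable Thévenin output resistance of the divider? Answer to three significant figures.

R_th ≤ 12.3 kΩ

Loading drop = R_th/(R_th + R_L) ≤ 0.0250, so R_th ≤ R_L · ε/(1−ε) = 478 kΩ × 0.0250/0.9750 = 12.3 kΩ.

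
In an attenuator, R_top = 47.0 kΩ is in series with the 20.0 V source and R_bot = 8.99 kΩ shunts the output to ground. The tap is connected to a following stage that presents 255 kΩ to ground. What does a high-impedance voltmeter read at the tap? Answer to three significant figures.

V_out ≈ 3.12 V

The load sits in parallel with R_bot: R_bot‖R_L = (8.99 × 255) / (8.99 + 255) = 8.684 kΩ.
V_out = 20.0 × 8.684 / (47.0 + 8.684) = 20.0 × 8.684/55.68 = 3.12 V.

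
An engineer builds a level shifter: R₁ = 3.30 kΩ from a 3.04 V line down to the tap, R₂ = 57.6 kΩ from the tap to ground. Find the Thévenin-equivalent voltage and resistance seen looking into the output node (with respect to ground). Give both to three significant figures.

V_th is the open-circuit tap voltage: 3.04 × 57.6/(3.30 + 57.6) = 2.88 V.
With the supply zeroed, R₁ and R₂ appear in parallel from the tap: R_th = R₁‖R₂ = (3.30 × 57.6)/60.90 = 3.12 kΩ.

V_th = 2.88 V, R_th = 3.12 kΩ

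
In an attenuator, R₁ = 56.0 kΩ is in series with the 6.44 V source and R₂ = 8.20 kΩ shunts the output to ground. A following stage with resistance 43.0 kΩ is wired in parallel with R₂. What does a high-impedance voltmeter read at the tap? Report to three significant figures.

The load sits in parallel with R₂: R₂‖R_L = (8.20 × 43.0) / (8.20 + 43.0) = 6.887 kΩ.
V_out = 6.44 × 6.887 / (56.0 + 6.887) = 6.44 × 6.887/62.89 = 0.705 V.

V_out ≈ 0.705 V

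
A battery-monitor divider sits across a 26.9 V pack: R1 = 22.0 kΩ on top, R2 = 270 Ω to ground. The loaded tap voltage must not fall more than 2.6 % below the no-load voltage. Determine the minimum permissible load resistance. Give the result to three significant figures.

Output resistance R_th = R1‖R2 = (22000 × 270)/22270 = 266.7 Ω.
The fractional drop is R_th/(R_th + R_L); requiring this ≤ 0.0260 gives R_L ≥ R_th(1/0.0260 − 1) = 266.7 × 37.46 = 9.99 kΩ.

R_L(min) ≈ 9.99 kΩ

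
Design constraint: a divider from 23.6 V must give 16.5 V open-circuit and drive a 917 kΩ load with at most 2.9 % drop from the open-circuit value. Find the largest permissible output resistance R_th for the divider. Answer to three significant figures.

Loading drop = R_th/(R_th + R_L) ≤ 0.0290, so R_th ≤ R_L · ε/(1−ε) = 917 kΩ × 0.0290/0.9710 = 27.4 kΩ.

R_th ≤ 27.4 kΩ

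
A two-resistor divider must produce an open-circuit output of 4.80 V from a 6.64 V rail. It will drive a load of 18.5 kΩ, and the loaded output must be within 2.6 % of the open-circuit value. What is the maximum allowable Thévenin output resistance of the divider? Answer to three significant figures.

Loading drop = R_th/(R_th + R_L) ≤ 0.0260, so R_th ≤ R_L · ε/(1−ε) = 18.5 kΩ × 0.0260/0.9740 = 494 Ω.

R_th ≤ 494 Ω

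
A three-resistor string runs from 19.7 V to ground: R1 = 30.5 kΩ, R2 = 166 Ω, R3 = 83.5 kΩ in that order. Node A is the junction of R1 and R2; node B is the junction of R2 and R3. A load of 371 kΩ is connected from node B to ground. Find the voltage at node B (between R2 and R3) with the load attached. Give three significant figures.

At node B, R3 is in parallel with the load: R3‖R_L = 68160 Ω.
Below node A the resistance is R2 + (R3‖R_L) = 68330 Ω, so V_A = 19.7 × 68330/98830 = 13.62 V.
Then V_B = V_A × (R3‖R_L)/(R2 + R3‖R_L) = 13.62 × 68160/68330 = 13.6 V.

V ≈ 13.6 V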